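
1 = 1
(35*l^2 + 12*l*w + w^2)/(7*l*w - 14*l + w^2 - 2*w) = (5*l + w)/(w - 2)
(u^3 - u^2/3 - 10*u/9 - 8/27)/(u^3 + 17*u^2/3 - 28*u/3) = (u^2 + u + 2/9)/(u*(u + 7))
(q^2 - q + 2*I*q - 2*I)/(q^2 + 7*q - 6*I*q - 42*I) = (q^2 + q*(-1 + 2*I) - 2*I)/(q^2 + q*(7 - 6*I) - 42*I)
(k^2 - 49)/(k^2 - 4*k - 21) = (k + 7)/(k + 3)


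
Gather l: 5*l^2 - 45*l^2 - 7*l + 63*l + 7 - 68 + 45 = -40*l^2 + 56*l - 16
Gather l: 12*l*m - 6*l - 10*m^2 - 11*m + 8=l*(12*m - 6) - 10*m^2 - 11*m + 8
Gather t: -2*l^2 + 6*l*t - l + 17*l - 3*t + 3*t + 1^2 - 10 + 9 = -2*l^2 + 6*l*t + 16*l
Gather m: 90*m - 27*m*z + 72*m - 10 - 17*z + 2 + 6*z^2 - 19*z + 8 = m*(162 - 27*z) + 6*z^2 - 36*z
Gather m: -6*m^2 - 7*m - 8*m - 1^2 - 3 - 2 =-6*m^2 - 15*m - 6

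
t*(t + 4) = t^2 + 4*t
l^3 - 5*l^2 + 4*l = l*(l - 4)*(l - 1)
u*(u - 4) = u^2 - 4*u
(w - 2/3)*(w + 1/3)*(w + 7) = w^3 + 20*w^2/3 - 23*w/9 - 14/9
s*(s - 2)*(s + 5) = s^3 + 3*s^2 - 10*s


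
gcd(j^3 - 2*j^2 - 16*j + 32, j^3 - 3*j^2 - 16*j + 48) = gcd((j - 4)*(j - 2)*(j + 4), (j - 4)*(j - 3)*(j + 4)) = j^2 - 16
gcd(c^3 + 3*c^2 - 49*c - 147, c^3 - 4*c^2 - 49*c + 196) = c^2 - 49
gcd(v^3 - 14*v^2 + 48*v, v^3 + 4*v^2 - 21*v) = v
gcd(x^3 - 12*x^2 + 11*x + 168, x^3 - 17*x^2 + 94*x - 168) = x - 7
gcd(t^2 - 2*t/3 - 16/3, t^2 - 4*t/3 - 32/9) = t - 8/3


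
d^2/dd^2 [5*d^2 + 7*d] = 10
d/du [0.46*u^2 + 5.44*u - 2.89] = 0.92*u + 5.44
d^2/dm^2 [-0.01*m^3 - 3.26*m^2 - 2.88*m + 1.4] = -0.06*m - 6.52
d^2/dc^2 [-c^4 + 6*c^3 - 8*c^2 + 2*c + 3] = -12*c^2 + 36*c - 16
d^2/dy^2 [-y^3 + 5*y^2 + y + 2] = 10 - 6*y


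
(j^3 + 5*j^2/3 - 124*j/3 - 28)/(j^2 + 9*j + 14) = (j^2 - 16*j/3 - 4)/(j + 2)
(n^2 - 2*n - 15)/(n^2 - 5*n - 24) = (n - 5)/(n - 8)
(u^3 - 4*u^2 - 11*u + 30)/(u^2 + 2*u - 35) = (u^2 + u - 6)/(u + 7)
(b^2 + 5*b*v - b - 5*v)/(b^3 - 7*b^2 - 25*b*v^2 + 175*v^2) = (1 - b)/(-b^2 + 5*b*v + 7*b - 35*v)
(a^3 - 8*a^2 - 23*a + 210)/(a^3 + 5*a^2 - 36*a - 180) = (a - 7)/(a + 6)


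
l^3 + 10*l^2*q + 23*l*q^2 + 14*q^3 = (l + q)*(l + 2*q)*(l + 7*q)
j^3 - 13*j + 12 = (j - 3)*(j - 1)*(j + 4)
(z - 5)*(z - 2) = z^2 - 7*z + 10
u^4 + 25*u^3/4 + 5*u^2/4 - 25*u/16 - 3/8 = (u - 1/2)*(u + 1/4)*(u + 1/2)*(u + 6)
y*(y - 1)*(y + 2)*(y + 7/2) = y^4 + 9*y^3/2 + 3*y^2/2 - 7*y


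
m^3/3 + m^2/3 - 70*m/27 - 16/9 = (m/3 + 1)*(m - 8/3)*(m + 2/3)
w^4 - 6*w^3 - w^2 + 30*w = w*(w - 5)*(w - 3)*(w + 2)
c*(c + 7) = c^2 + 7*c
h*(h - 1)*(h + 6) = h^3 + 5*h^2 - 6*h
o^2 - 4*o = o*(o - 4)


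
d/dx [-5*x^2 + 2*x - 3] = 2 - 10*x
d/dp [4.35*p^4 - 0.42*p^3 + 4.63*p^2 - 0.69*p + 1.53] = 17.4*p^3 - 1.26*p^2 + 9.26*p - 0.69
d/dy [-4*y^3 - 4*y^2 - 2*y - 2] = -12*y^2 - 8*y - 2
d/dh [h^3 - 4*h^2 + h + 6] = 3*h^2 - 8*h + 1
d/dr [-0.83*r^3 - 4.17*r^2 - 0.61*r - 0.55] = -2.49*r^2 - 8.34*r - 0.61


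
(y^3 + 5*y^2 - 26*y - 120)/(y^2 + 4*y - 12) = (y^2 - y - 20)/(y - 2)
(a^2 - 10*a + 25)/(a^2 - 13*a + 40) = (a - 5)/(a - 8)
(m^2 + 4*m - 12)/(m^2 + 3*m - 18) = (m - 2)/(m - 3)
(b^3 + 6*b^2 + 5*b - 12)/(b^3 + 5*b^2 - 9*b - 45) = (b^2 + 3*b - 4)/(b^2 + 2*b - 15)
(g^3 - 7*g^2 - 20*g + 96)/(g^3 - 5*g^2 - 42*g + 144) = (g + 4)/(g + 6)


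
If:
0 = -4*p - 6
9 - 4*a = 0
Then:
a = 9/4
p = -3/2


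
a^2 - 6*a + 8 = (a - 4)*(a - 2)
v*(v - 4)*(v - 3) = v^3 - 7*v^2 + 12*v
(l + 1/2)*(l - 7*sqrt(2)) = l^2 - 7*sqrt(2)*l + l/2 - 7*sqrt(2)/2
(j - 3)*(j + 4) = j^2 + j - 12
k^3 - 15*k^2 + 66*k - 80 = (k - 8)*(k - 5)*(k - 2)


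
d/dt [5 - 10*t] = -10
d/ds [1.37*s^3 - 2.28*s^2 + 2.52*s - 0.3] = 4.11*s^2 - 4.56*s + 2.52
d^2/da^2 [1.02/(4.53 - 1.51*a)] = -4.651404/(1.51*a - 4.53)^3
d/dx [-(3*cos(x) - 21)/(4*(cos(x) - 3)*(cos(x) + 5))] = 3*(sin(x)^2 + 14*cos(x) - 2)*sin(x)/(4*(cos(x) - 3)^2*(cos(x) + 5)^2)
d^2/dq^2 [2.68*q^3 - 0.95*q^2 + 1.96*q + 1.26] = 16.08*q - 1.9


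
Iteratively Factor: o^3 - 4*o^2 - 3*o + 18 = (o - 3)*(o^2 - o - 6) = (o - 3)^2*(o + 2)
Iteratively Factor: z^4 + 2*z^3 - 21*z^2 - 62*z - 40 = (z + 1)*(z^3 + z^2 - 22*z - 40) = (z - 5)*(z + 1)*(z^2 + 6*z + 8) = (z - 5)*(z + 1)*(z + 4)*(z + 2)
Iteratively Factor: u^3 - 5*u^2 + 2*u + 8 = (u + 1)*(u^2 - 6*u + 8) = (u - 2)*(u + 1)*(u - 4)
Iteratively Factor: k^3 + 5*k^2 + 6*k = (k + 2)*(k^2 + 3*k) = (k + 2)*(k + 3)*(k)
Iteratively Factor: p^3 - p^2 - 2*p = (p)*(p^2 - p - 2) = p*(p + 1)*(p - 2)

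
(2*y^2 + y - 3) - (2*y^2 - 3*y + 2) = 4*y - 5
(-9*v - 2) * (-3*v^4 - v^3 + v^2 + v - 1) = 27*v^5 + 15*v^4 - 7*v^3 - 11*v^2 + 7*v + 2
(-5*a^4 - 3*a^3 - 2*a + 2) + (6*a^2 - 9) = -5*a^4 - 3*a^3 + 6*a^2 - 2*a - 7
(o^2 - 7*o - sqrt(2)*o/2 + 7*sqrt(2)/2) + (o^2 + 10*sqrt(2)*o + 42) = 2*o^2 - 7*o + 19*sqrt(2)*o/2 + 7*sqrt(2)/2 + 42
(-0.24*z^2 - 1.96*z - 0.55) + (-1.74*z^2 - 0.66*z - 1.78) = -1.98*z^2 - 2.62*z - 2.33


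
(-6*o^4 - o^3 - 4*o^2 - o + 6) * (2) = -12*o^4 - 2*o^3 - 8*o^2 - 2*o + 12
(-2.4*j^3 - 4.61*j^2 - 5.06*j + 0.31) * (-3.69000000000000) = 8.856*j^3 + 17.0109*j^2 + 18.6714*j - 1.1439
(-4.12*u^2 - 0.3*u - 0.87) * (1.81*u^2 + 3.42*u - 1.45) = -7.4572*u^4 - 14.6334*u^3 + 3.3733*u^2 - 2.5404*u + 1.2615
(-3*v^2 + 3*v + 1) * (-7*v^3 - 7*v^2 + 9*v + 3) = 21*v^5 - 55*v^3 + 11*v^2 + 18*v + 3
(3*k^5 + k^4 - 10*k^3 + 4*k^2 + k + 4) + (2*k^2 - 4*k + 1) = 3*k^5 + k^4 - 10*k^3 + 6*k^2 - 3*k + 5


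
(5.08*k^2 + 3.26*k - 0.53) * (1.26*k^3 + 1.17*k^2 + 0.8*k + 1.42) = 6.4008*k^5 + 10.0512*k^4 + 7.2104*k^3 + 9.2015*k^2 + 4.2052*k - 0.7526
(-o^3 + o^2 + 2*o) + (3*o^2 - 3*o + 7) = -o^3 + 4*o^2 - o + 7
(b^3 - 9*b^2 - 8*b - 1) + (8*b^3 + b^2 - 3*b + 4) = 9*b^3 - 8*b^2 - 11*b + 3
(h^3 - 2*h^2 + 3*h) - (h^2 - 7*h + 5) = h^3 - 3*h^2 + 10*h - 5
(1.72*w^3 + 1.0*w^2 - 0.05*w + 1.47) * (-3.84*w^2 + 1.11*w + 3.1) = -6.6048*w^5 - 1.9308*w^4 + 6.634*w^3 - 2.6003*w^2 + 1.4767*w + 4.557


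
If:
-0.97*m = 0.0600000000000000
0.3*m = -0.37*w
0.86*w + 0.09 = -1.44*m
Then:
No Solution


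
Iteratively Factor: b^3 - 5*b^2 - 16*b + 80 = (b + 4)*(b^2 - 9*b + 20) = (b - 5)*(b + 4)*(b - 4)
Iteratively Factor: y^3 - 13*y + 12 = (y - 3)*(y^2 + 3*y - 4) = (y - 3)*(y + 4)*(y - 1)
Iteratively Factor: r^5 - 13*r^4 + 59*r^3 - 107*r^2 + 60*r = (r - 5)*(r^4 - 8*r^3 + 19*r^2 - 12*r) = (r - 5)*(r - 1)*(r^3 - 7*r^2 + 12*r) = r*(r - 5)*(r - 1)*(r^2 - 7*r + 12) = r*(r - 5)*(r - 3)*(r - 1)*(r - 4)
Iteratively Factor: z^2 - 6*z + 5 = (z - 1)*(z - 5)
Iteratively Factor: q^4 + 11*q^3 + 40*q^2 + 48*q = (q)*(q^3 + 11*q^2 + 40*q + 48) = q*(q + 4)*(q^2 + 7*q + 12) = q*(q + 3)*(q + 4)*(q + 4)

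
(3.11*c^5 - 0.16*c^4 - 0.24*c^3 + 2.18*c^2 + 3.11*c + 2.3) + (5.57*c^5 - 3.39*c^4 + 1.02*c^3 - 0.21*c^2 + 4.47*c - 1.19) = 8.68*c^5 - 3.55*c^4 + 0.78*c^3 + 1.97*c^2 + 7.58*c + 1.11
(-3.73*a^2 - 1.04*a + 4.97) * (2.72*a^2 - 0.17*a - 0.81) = -10.1456*a^4 - 2.1947*a^3 + 16.7165*a^2 - 0.00249999999999995*a - 4.0257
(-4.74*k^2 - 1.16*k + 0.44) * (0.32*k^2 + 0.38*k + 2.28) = -1.5168*k^4 - 2.1724*k^3 - 11.1072*k^2 - 2.4776*k + 1.0032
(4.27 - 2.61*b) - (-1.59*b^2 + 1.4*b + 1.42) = 1.59*b^2 - 4.01*b + 2.85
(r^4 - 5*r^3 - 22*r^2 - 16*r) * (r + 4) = r^5 - r^4 - 42*r^3 - 104*r^2 - 64*r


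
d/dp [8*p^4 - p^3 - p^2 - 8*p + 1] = 32*p^3 - 3*p^2 - 2*p - 8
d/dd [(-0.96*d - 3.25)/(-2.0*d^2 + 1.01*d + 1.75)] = (-1.92*d^2 - 13.0*d + 1.6025)/(4.0*d^4 - 4.04*d^3 - 5.9799*d^2 + 3.535*d + 3.0625)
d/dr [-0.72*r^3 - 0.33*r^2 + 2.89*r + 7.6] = -2.16*r^2 - 0.66*r + 2.89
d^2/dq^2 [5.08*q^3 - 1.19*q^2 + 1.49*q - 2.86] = 30.48*q - 2.38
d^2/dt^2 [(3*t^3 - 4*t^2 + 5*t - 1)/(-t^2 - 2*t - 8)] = 2*(-t^3 - 237*t^2 - 450*t + 332)/(t^6 + 6*t^5 + 36*t^4 + 104*t^3 + 288*t^2 + 384*t + 512)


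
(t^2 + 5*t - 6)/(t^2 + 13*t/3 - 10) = 3*(t - 1)/(3*t - 5)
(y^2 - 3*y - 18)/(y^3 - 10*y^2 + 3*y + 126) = 1/(y - 7)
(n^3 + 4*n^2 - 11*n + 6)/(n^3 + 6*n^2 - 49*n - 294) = (n^2 - 2*n + 1)/(n^2 - 49)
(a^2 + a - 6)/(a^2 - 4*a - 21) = (a - 2)/(a - 7)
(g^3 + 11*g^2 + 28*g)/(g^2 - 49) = g*(g + 4)/(g - 7)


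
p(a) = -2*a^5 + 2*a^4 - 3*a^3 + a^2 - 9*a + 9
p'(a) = -10*a^4 + 8*a^3 - 9*a^2 + 2*a - 9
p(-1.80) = 104.72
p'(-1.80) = -193.39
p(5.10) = -5956.31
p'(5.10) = -5936.88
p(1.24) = -7.48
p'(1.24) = -28.75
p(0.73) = 1.95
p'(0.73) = -12.06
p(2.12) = -79.42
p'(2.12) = -170.98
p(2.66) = -230.54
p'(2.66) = -417.43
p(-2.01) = 153.75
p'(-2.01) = -277.57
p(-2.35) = 278.94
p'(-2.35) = -472.21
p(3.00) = -414.00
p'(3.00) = -678.00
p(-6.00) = 18891.00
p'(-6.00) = -15033.00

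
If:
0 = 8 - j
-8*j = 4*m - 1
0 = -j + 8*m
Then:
No Solution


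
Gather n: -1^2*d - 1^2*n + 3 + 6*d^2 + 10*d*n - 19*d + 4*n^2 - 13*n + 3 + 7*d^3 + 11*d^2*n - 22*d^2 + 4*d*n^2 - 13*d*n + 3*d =7*d^3 - 16*d^2 - 17*d + n^2*(4*d + 4) + n*(11*d^2 - 3*d - 14) + 6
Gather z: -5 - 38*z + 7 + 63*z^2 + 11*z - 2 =63*z^2 - 27*z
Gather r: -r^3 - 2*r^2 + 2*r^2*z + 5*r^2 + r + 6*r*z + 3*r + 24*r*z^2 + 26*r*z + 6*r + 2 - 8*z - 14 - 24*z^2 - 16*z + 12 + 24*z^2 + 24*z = -r^3 + r^2*(2*z + 3) + r*(24*z^2 + 32*z + 10)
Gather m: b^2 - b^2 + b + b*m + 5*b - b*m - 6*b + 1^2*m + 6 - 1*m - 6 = 0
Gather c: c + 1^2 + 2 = c + 3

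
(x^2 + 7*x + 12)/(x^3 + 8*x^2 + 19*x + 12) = 1/(x + 1)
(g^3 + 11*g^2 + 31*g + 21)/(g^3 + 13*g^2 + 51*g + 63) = (g + 1)/(g + 3)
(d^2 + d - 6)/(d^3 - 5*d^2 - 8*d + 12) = (d^2 + d - 6)/(d^3 - 5*d^2 - 8*d + 12)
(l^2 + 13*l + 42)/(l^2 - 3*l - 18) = (l^2 + 13*l + 42)/(l^2 - 3*l - 18)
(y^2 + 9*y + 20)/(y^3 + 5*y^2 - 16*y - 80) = 1/(y - 4)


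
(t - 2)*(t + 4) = t^2 + 2*t - 8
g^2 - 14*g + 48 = (g - 8)*(g - 6)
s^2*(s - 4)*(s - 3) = s^4 - 7*s^3 + 12*s^2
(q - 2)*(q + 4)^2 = q^3 + 6*q^2 - 32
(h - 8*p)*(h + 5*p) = h^2 - 3*h*p - 40*p^2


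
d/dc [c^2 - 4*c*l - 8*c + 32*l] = 2*c - 4*l - 8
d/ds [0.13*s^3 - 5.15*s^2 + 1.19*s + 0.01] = 0.39*s^2 - 10.3*s + 1.19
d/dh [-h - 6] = -1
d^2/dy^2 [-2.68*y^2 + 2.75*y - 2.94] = -5.36000000000000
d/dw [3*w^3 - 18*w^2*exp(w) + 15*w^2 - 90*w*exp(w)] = -18*w^2*exp(w) + 9*w^2 - 126*w*exp(w) + 30*w - 90*exp(w)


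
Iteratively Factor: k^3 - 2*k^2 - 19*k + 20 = (k + 4)*(k^2 - 6*k + 5) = (k - 5)*(k + 4)*(k - 1)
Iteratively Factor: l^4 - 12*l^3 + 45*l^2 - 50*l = (l - 2)*(l^3 - 10*l^2 + 25*l) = (l - 5)*(l - 2)*(l^2 - 5*l) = l*(l - 5)*(l - 2)*(l - 5)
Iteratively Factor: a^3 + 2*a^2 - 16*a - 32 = (a + 4)*(a^2 - 2*a - 8) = (a + 2)*(a + 4)*(a - 4)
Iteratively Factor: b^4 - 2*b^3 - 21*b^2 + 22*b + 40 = (b + 4)*(b^3 - 6*b^2 + 3*b + 10) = (b + 1)*(b + 4)*(b^2 - 7*b + 10) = (b - 2)*(b + 1)*(b + 4)*(b - 5)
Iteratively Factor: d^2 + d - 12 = (d + 4)*(d - 3)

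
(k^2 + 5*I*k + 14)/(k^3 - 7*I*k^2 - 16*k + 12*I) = (k + 7*I)/(k^2 - 5*I*k - 6)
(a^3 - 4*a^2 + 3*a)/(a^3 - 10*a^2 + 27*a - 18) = a/(a - 6)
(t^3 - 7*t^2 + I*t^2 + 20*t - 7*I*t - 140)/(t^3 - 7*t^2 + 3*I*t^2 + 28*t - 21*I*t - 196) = (t + 5*I)/(t + 7*I)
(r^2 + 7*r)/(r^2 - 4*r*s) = (r + 7)/(r - 4*s)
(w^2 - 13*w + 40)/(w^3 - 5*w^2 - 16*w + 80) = (w - 8)/(w^2 - 16)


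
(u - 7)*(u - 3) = u^2 - 10*u + 21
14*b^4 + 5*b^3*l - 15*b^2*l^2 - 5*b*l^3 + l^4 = (-7*b + l)*(-b + l)*(b + l)*(2*b + l)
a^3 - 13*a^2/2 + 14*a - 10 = (a - 5/2)*(a - 2)^2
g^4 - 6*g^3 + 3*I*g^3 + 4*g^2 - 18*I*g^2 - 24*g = g*(g - 6)*(g - I)*(g + 4*I)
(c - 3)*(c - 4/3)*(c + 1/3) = c^3 - 4*c^2 + 23*c/9 + 4/3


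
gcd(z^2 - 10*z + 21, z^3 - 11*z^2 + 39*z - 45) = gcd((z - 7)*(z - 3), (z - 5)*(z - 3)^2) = z - 3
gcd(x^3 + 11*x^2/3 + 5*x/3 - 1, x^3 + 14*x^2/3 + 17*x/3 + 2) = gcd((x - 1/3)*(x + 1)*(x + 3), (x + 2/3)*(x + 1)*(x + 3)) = x^2 + 4*x + 3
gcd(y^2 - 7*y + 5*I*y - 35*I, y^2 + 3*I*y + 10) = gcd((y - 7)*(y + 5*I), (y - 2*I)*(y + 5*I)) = y + 5*I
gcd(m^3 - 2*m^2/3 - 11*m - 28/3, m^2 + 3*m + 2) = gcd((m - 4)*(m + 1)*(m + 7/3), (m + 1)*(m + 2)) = m + 1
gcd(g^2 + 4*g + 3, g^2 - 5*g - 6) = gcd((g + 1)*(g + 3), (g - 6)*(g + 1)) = g + 1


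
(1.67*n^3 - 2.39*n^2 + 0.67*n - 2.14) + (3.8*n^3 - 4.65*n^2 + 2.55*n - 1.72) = 5.47*n^3 - 7.04*n^2 + 3.22*n - 3.86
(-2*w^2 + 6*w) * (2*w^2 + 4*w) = -4*w^4 + 4*w^3 + 24*w^2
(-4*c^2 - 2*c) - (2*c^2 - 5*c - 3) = -6*c^2 + 3*c + 3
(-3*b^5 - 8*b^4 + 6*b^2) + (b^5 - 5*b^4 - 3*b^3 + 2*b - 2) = -2*b^5 - 13*b^4 - 3*b^3 + 6*b^2 + 2*b - 2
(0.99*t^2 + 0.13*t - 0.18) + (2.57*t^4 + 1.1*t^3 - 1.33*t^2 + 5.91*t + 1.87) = 2.57*t^4 + 1.1*t^3 - 0.34*t^2 + 6.04*t + 1.69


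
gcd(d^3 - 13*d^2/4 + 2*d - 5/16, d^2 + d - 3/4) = d - 1/2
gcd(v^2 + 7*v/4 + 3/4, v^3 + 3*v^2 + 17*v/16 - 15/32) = v + 3/4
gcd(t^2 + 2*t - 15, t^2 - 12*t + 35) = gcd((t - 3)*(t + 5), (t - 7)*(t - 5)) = 1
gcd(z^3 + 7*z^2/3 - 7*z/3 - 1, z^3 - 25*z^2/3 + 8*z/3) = 1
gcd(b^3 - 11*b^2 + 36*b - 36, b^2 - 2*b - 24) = b - 6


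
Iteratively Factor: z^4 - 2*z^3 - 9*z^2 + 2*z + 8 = (z - 4)*(z^3 + 2*z^2 - z - 2) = (z - 4)*(z + 2)*(z^2 - 1) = (z - 4)*(z - 1)*(z + 2)*(z + 1)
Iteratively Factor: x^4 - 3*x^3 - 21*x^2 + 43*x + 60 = (x - 3)*(x^3 - 21*x - 20) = (x - 3)*(x + 1)*(x^2 - x - 20) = (x - 3)*(x + 1)*(x + 4)*(x - 5)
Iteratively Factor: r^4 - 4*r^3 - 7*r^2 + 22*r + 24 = (r - 3)*(r^3 - r^2 - 10*r - 8) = (r - 3)*(r + 1)*(r^2 - 2*r - 8) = (r - 3)*(r + 1)*(r + 2)*(r - 4)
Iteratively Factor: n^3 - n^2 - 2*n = (n)*(n^2 - n - 2) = n*(n + 1)*(n - 2)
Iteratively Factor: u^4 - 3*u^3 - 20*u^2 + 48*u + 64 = (u - 4)*(u^3 + u^2 - 16*u - 16) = (u - 4)^2*(u^2 + 5*u + 4) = (u - 4)^2*(u + 1)*(u + 4)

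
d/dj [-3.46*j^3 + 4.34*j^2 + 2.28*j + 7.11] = -10.38*j^2 + 8.68*j + 2.28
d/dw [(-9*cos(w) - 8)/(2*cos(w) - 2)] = -17*sin(w)/(2*(cos(w) - 1)^2)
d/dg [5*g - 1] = 5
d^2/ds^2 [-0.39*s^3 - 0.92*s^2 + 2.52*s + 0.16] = -2.34*s - 1.84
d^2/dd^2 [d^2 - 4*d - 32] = 2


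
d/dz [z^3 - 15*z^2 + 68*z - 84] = 3*z^2 - 30*z + 68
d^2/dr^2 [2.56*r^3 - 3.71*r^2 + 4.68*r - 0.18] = 15.36*r - 7.42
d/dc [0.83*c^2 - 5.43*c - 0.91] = 1.66*c - 5.43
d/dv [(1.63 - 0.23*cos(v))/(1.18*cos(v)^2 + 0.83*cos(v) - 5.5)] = (-0.2714*cos(v)^2 + 3.8468*cos(v) + 0.0878999999999996)*sin(v)/(1.3924*cos(v)^4 + 1.9588*cos(v)^3 - 12.2911*cos(v)^2 - 9.13*cos(v) + 30.25)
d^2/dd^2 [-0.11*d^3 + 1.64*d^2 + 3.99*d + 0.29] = 3.28 - 0.66*d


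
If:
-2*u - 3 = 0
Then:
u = -3/2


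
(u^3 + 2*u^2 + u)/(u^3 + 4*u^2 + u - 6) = u*(u^2 + 2*u + 1)/(u^3 + 4*u^2 + u - 6)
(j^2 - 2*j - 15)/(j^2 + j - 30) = (j + 3)/(j + 6)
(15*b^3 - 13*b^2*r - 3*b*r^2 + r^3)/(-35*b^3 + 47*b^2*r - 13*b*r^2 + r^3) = (3*b + r)/(-7*b + r)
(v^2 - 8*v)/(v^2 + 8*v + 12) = v*(v - 8)/(v^2 + 8*v + 12)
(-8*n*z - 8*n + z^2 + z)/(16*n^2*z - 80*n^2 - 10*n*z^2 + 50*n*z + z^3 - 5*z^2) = (z + 1)/(-2*n*z + 10*n + z^2 - 5*z)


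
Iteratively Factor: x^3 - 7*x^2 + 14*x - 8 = (x - 1)*(x^2 - 6*x + 8) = (x - 4)*(x - 1)*(x - 2)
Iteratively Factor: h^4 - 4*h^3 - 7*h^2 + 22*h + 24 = (h - 3)*(h^3 - h^2 - 10*h - 8) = (h - 3)*(h + 1)*(h^2 - 2*h - 8) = (h - 4)*(h - 3)*(h + 1)*(h + 2)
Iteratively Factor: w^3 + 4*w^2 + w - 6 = (w - 1)*(w^2 + 5*w + 6) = (w - 1)*(w + 2)*(w + 3)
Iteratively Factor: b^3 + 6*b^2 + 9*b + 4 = (b + 1)*(b^2 + 5*b + 4) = (b + 1)^2*(b + 4)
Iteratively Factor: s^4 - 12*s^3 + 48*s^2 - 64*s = (s - 4)*(s^3 - 8*s^2 + 16*s) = s*(s - 4)*(s^2 - 8*s + 16) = s*(s - 4)^2*(s - 4)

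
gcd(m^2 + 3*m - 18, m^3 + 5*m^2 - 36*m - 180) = m + 6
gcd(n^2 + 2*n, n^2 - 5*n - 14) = n + 2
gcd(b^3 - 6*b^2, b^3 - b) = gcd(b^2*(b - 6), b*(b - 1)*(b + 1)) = b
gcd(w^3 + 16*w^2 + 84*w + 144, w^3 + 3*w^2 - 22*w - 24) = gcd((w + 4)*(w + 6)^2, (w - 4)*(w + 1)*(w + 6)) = w + 6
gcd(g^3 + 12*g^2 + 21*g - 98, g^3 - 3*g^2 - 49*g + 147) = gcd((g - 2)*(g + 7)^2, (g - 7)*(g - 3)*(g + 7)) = g + 7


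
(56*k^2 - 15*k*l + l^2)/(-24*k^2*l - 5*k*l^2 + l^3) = (-7*k + l)/(l*(3*k + l))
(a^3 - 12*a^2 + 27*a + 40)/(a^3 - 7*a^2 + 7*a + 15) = (a - 8)/(a - 3)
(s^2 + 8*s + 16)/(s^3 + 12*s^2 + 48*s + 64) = 1/(s + 4)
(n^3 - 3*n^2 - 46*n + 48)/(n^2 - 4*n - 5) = (-n^3 + 3*n^2 + 46*n - 48)/(-n^2 + 4*n + 5)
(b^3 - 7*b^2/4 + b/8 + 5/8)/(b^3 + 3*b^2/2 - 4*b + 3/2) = (8*b^2 - 6*b - 5)/(4*(2*b^2 + 5*b - 3))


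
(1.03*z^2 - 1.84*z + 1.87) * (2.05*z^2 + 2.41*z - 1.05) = 2.1115*z^4 - 1.2897*z^3 - 1.6824*z^2 + 6.4387*z - 1.9635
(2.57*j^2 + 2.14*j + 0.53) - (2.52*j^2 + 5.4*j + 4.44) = 0.0499999999999998*j^2 - 3.26*j - 3.91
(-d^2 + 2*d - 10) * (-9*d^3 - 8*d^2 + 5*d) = 9*d^5 - 10*d^4 + 69*d^3 + 90*d^2 - 50*d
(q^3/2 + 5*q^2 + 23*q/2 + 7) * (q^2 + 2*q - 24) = q^5/2 + 6*q^4 + 19*q^3/2 - 90*q^2 - 262*q - 168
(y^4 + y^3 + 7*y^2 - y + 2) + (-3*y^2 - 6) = y^4 + y^3 + 4*y^2 - y - 4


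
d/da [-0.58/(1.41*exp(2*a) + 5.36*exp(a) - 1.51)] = (1.6356*exp(a) + 3.1088)*exp(a)/(1.41*exp(2*a) + 5.36*exp(a) - 1.51)^2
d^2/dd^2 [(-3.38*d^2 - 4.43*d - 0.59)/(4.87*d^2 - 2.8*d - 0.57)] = (-302.311094*d^3 - 140.253078*d^2 - 25.511982*d - 0.582526000000003)/(115.501303*d^6 - 199.22196*d^5 + 73.986501*d^4 + 24.68312*d^3 - 8.659611*d^2 - 2.72916*d - 0.185193)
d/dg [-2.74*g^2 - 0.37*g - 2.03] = -5.48*g - 0.37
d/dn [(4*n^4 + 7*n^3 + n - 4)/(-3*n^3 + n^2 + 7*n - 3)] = (-12*n^6 + 8*n^5 + 91*n^4 + 56*n^3 - 100*n^2 + 8*n + 25)/(9*n^6 - 6*n^5 - 41*n^4 + 32*n^3 + 43*n^2 - 42*n + 9)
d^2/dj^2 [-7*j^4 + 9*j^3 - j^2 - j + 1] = -84*j^2 + 54*j - 2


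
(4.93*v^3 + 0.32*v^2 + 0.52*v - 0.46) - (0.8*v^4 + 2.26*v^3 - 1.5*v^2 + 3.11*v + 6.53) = -0.8*v^4 + 2.67*v^3 + 1.82*v^2 - 2.59*v - 6.99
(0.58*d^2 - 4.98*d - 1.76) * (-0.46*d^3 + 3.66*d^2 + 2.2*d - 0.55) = -0.2668*d^5 + 4.4136*d^4 - 16.1412*d^3 - 17.7166*d^2 - 1.133*d + 0.968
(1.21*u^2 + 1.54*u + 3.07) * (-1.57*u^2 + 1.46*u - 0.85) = -1.8997*u^4 - 0.6512*u^3 - 3.6*u^2 + 3.1732*u - 2.6095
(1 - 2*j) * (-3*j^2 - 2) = 6*j^3 - 3*j^2 + 4*j - 2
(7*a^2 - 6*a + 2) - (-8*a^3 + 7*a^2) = 8*a^3 - 6*a + 2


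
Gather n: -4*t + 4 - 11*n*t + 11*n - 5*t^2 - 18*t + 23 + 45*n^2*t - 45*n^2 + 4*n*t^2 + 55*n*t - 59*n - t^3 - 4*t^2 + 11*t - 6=n^2*(45*t - 45) + n*(4*t^2 + 44*t - 48) - t^3 - 9*t^2 - 11*t + 21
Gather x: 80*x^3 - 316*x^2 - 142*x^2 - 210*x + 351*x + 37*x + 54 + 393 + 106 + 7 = 80*x^3 - 458*x^2 + 178*x + 560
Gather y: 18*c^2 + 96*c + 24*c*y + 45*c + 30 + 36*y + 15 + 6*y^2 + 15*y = 18*c^2 + 141*c + 6*y^2 + y*(24*c + 51) + 45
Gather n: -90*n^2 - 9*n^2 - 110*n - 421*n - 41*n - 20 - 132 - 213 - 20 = -99*n^2 - 572*n - 385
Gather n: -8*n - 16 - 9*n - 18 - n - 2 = -18*n - 36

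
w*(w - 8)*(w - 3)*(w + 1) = w^4 - 10*w^3 + 13*w^2 + 24*w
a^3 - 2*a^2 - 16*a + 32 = (a - 4)*(a - 2)*(a + 4)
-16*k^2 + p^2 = (-4*k + p)*(4*k + p)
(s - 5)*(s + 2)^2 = s^3 - s^2 - 16*s - 20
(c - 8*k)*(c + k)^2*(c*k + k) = c^4*k - 6*c^3*k^2 + c^3*k - 15*c^2*k^3 - 6*c^2*k^2 - 8*c*k^4 - 15*c*k^3 - 8*k^4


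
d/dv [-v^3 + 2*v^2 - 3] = v*(4 - 3*v)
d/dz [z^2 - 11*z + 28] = 2*z - 11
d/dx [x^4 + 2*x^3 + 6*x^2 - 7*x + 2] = 4*x^3 + 6*x^2 + 12*x - 7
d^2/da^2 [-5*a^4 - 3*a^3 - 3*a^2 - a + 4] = -60*a^2 - 18*a - 6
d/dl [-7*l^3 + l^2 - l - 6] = -21*l^2 + 2*l - 1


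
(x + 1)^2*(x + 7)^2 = x^4 + 16*x^3 + 78*x^2 + 112*x + 49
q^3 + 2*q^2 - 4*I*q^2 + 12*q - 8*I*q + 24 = (q + 2)*(q - 6*I)*(q + 2*I)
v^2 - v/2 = v*(v - 1/2)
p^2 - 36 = (p - 6)*(p + 6)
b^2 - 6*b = b*(b - 6)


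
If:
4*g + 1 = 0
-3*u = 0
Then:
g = -1/4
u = 0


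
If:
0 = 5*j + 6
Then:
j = -6/5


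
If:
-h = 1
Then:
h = -1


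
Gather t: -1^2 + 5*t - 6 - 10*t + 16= 9 - 5*t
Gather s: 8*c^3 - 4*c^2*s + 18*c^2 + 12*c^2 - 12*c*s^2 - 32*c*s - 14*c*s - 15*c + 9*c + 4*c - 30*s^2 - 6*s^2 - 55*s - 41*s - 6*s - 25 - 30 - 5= 8*c^3 + 30*c^2 - 2*c + s^2*(-12*c - 36) + s*(-4*c^2 - 46*c - 102) - 60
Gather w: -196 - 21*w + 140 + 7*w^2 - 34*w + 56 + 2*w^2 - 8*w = 9*w^2 - 63*w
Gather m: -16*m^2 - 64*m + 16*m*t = -16*m^2 + m*(16*t - 64)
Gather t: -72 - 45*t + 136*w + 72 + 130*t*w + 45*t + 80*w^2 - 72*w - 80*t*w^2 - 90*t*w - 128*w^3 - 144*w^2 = t*(-80*w^2 + 40*w) - 128*w^3 - 64*w^2 + 64*w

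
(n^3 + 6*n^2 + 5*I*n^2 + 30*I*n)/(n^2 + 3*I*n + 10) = n*(n + 6)/(n - 2*I)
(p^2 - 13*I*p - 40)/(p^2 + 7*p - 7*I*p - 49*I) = (p^2 - 13*I*p - 40)/(p^2 + 7*p*(1 - I) - 49*I)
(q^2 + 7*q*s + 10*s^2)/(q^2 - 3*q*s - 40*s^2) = (q + 2*s)/(q - 8*s)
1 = 1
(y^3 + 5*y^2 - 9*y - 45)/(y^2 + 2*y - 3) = (y^2 + 2*y - 15)/(y - 1)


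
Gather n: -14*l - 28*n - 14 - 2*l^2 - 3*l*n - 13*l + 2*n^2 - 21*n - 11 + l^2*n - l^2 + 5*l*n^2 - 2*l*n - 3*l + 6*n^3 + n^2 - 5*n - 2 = -3*l^2 - 30*l + 6*n^3 + n^2*(5*l + 3) + n*(l^2 - 5*l - 54) - 27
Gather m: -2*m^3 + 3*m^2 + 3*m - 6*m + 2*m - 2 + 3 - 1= -2*m^3 + 3*m^2 - m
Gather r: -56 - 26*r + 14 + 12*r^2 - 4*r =12*r^2 - 30*r - 42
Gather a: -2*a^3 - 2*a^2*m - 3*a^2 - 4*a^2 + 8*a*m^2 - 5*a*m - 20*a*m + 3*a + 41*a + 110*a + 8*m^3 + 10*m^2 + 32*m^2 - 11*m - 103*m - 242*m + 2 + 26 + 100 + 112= -2*a^3 + a^2*(-2*m - 7) + a*(8*m^2 - 25*m + 154) + 8*m^3 + 42*m^2 - 356*m + 240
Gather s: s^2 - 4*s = s^2 - 4*s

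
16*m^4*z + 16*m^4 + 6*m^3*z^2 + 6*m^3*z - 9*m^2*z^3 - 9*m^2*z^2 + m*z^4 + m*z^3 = (-8*m + z)*(-2*m + z)*(m + z)*(m*z + m)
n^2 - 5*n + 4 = (n - 4)*(n - 1)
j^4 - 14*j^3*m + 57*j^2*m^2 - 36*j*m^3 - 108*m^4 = (j - 6*m)^2*(j - 3*m)*(j + m)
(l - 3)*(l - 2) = l^2 - 5*l + 6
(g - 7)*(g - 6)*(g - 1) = g^3 - 14*g^2 + 55*g - 42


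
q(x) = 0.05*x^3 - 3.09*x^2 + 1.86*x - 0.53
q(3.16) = -23.93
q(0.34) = -0.25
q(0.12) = -0.35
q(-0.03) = -0.59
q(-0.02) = -0.57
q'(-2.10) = 15.50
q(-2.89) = -32.92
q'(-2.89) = 20.97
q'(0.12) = 1.12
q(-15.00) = -892.43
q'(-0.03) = 2.05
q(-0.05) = -0.63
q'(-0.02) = 1.98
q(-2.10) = -18.53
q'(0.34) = -0.22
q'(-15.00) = 128.31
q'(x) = 0.15*x^2 - 6.18*x + 1.86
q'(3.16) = -16.17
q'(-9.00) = 69.63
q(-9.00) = -304.01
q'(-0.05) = 2.17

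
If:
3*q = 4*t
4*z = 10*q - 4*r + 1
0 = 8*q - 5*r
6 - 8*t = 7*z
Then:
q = 85/246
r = 68/123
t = 85/328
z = 23/41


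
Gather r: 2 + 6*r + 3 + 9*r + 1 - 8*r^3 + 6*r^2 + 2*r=-8*r^3 + 6*r^2 + 17*r + 6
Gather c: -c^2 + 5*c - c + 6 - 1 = -c^2 + 4*c + 5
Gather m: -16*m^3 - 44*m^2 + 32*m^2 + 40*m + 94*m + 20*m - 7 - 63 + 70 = -16*m^3 - 12*m^2 + 154*m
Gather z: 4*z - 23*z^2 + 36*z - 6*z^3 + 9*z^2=-6*z^3 - 14*z^2 + 40*z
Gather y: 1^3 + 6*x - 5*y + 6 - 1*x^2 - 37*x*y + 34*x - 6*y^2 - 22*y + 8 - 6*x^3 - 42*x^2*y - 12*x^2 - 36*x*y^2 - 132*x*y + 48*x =-6*x^3 - 13*x^2 + 88*x + y^2*(-36*x - 6) + y*(-42*x^2 - 169*x - 27) + 15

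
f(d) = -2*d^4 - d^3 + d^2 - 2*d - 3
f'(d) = -8*d^3 - 3*d^2 + 2*d - 2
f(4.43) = -849.45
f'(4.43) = -747.52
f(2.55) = -102.74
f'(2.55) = -149.06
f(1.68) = -24.21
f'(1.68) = -45.04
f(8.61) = -11575.50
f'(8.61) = -5313.40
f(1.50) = -17.25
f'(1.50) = -32.75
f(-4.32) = -591.65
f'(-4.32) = 578.35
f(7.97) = -8531.49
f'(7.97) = -4226.72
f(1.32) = -12.27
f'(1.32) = -22.99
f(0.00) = -3.00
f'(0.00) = -2.00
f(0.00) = -3.00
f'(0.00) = -2.00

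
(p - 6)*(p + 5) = p^2 - p - 30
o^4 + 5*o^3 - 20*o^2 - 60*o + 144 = (o - 3)*(o - 2)*(o + 4)*(o + 6)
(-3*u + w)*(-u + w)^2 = -3*u^3 + 7*u^2*w - 5*u*w^2 + w^3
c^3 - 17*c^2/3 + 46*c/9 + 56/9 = (c - 4)*(c - 7/3)*(c + 2/3)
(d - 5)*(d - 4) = d^2 - 9*d + 20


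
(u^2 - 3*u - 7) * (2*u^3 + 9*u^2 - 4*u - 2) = 2*u^5 + 3*u^4 - 45*u^3 - 53*u^2 + 34*u + 14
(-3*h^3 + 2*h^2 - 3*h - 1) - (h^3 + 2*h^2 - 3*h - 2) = 1 - 4*h^3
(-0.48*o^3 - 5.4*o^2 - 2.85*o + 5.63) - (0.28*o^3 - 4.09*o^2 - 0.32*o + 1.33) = -0.76*o^3 - 1.31*o^2 - 2.53*o + 4.3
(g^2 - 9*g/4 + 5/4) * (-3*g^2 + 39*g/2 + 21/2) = -3*g^4 + 105*g^3/4 - 297*g^2/8 + 3*g/4 + 105/8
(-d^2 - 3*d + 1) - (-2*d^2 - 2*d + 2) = d^2 - d - 1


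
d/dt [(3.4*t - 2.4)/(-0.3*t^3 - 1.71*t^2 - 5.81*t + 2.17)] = (2.04*t^3 + 3.654*t^2 - 8.208*t - 6.566)/(0.09*t^6 + 1.026*t^5 + 6.4101*t^4 + 18.5682*t^3 + 26.3347*t^2 - 25.2154*t + 4.7089)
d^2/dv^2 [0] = 0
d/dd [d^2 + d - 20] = 2*d + 1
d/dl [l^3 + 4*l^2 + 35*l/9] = 3*l^2 + 8*l + 35/9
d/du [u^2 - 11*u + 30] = 2*u - 11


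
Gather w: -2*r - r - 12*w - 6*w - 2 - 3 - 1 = -3*r - 18*w - 6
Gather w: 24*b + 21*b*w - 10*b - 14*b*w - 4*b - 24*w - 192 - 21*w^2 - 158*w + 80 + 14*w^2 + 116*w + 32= 10*b - 7*w^2 + w*(7*b - 66) - 80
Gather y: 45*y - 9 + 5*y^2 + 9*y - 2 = 5*y^2 + 54*y - 11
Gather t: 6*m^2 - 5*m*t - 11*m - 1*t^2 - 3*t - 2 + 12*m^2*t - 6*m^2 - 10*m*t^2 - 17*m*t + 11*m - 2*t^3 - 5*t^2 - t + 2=-2*t^3 + t^2*(-10*m - 6) + t*(12*m^2 - 22*m - 4)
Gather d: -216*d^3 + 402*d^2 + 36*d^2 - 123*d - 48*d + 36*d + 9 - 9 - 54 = -216*d^3 + 438*d^2 - 135*d - 54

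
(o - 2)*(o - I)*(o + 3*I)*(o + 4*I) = o^4 - 2*o^3 + 6*I*o^3 - 5*o^2 - 12*I*o^2 + 10*o + 12*I*o - 24*I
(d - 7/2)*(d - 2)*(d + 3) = d^3 - 5*d^2/2 - 19*d/2 + 21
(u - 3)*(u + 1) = u^2 - 2*u - 3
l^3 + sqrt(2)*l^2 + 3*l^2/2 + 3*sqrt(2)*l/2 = l*(l + 3/2)*(l + sqrt(2))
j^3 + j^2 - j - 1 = (j - 1)*(j + 1)^2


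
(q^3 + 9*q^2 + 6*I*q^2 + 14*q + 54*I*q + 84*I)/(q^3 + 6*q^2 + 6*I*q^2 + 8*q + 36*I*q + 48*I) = (q + 7)/(q + 4)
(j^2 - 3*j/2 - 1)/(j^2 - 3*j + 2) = (j + 1/2)/(j - 1)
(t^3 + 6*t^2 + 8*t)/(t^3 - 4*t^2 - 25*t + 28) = t*(t + 2)/(t^2 - 8*t + 7)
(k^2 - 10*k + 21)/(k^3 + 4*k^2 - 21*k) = (k - 7)/(k*(k + 7))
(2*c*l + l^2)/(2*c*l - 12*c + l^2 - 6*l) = l/(l - 6)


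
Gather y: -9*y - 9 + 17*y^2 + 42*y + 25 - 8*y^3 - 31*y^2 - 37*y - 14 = -8*y^3 - 14*y^2 - 4*y + 2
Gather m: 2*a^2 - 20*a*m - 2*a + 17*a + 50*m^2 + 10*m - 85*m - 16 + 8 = 2*a^2 + 15*a + 50*m^2 + m*(-20*a - 75) - 8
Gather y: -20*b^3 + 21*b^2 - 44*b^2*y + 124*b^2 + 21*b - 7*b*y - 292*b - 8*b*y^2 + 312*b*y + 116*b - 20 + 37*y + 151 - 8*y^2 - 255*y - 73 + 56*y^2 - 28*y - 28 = -20*b^3 + 145*b^2 - 155*b + y^2*(48 - 8*b) + y*(-44*b^2 + 305*b - 246) + 30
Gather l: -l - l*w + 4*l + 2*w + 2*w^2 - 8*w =l*(3 - w) + 2*w^2 - 6*w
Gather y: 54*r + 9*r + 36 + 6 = 63*r + 42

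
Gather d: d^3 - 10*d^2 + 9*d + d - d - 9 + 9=d^3 - 10*d^2 + 9*d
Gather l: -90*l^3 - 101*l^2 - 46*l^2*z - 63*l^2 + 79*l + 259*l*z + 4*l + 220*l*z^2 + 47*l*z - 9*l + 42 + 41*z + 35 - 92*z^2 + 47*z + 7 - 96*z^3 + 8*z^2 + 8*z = -90*l^3 + l^2*(-46*z - 164) + l*(220*z^2 + 306*z + 74) - 96*z^3 - 84*z^2 + 96*z + 84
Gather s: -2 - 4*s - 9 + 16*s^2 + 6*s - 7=16*s^2 + 2*s - 18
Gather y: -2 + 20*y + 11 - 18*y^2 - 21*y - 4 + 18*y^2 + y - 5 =0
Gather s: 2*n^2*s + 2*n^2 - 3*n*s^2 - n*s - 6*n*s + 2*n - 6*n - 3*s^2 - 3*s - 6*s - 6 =2*n^2 - 4*n + s^2*(-3*n - 3) + s*(2*n^2 - 7*n - 9) - 6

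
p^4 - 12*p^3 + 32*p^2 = p^2*(p - 8)*(p - 4)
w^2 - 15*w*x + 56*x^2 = (w - 8*x)*(w - 7*x)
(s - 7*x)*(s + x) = s^2 - 6*s*x - 7*x^2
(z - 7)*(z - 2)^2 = z^3 - 11*z^2 + 32*z - 28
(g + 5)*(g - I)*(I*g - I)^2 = -g^4 - 3*g^3 + I*g^3 + 9*g^2 + 3*I*g^2 - 5*g - 9*I*g + 5*I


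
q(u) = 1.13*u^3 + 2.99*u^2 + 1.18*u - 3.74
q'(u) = 3.39*u^2 + 5.98*u + 1.18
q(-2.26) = -4.18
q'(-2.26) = 4.98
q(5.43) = 271.74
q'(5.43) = 133.61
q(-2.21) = -3.94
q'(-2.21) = 4.52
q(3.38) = 78.04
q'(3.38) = 60.12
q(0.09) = -3.61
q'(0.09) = 1.75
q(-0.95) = -3.13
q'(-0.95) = -1.44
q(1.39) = 6.71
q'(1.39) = 16.04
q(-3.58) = -21.49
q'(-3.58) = 23.22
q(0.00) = -3.74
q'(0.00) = 1.18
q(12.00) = 2393.62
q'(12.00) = 561.10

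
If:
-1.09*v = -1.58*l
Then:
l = 0.689873417721519*v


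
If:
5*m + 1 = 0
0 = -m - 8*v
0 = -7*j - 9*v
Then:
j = -9/280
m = -1/5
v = 1/40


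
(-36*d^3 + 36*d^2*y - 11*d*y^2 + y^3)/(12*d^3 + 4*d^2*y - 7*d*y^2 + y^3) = (-3*d + y)/(d + y)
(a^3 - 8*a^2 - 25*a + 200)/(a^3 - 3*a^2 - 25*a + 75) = (a - 8)/(a - 3)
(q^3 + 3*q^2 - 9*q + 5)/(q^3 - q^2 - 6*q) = (-q^3 - 3*q^2 + 9*q - 5)/(q*(-q^2 + q + 6))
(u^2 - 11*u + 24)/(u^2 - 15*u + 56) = (u - 3)/(u - 7)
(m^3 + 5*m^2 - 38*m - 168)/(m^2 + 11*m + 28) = m - 6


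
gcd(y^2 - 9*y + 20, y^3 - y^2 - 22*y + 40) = y - 4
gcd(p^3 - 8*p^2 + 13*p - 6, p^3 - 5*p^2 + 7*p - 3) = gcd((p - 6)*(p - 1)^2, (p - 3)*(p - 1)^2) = p^2 - 2*p + 1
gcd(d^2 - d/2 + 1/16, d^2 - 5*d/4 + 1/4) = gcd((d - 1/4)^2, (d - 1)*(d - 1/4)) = d - 1/4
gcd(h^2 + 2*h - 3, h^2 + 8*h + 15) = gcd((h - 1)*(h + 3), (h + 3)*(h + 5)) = h + 3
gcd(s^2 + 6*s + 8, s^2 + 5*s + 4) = s + 4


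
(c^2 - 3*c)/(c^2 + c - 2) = c*(c - 3)/(c^2 + c - 2)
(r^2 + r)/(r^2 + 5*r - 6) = r*(r + 1)/(r^2 + 5*r - 6)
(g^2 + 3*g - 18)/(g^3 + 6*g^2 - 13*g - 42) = (g + 6)/(g^2 + 9*g + 14)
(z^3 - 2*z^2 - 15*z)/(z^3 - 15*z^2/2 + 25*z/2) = 2*(z + 3)/(2*z - 5)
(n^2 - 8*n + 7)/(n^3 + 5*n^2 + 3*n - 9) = (n - 7)/(n^2 + 6*n + 9)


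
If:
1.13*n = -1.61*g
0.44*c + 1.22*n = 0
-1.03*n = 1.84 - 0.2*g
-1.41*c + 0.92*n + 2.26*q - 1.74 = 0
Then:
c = 4.36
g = 1.10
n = -1.57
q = 4.13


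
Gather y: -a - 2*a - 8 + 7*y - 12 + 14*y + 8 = -3*a + 21*y - 12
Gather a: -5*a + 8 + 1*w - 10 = -5*a + w - 2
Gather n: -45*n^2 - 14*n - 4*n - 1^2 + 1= -45*n^2 - 18*n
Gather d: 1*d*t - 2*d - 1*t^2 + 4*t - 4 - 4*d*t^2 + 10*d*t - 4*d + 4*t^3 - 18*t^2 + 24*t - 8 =d*(-4*t^2 + 11*t - 6) + 4*t^3 - 19*t^2 + 28*t - 12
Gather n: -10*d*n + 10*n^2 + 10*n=10*n^2 + n*(10 - 10*d)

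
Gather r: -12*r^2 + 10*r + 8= -12*r^2 + 10*r + 8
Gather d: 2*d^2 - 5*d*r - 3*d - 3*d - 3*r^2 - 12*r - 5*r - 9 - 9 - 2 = 2*d^2 + d*(-5*r - 6) - 3*r^2 - 17*r - 20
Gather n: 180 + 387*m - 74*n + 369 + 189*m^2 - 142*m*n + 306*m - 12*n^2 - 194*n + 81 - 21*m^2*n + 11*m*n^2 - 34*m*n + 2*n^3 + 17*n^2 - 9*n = 189*m^2 + 693*m + 2*n^3 + n^2*(11*m + 5) + n*(-21*m^2 - 176*m - 277) + 630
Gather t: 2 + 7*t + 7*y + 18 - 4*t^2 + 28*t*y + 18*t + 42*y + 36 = -4*t^2 + t*(28*y + 25) + 49*y + 56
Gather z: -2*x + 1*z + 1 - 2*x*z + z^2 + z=-2*x + z^2 + z*(2 - 2*x) + 1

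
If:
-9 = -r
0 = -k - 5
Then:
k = -5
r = 9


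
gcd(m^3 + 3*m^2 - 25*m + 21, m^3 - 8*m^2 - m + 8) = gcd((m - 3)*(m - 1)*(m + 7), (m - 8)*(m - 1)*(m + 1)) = m - 1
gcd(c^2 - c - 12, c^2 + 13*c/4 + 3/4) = c + 3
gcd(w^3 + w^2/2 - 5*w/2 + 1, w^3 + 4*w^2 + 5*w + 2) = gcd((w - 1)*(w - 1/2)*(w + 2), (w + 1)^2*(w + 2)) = w + 2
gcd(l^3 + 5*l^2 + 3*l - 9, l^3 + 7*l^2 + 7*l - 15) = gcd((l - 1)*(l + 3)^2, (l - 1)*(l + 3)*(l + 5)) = l^2 + 2*l - 3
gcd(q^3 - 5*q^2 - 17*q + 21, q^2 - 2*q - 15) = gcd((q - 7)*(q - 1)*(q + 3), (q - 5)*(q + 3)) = q + 3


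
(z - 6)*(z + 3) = z^2 - 3*z - 18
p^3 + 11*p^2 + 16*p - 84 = (p - 2)*(p + 6)*(p + 7)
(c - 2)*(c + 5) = c^2 + 3*c - 10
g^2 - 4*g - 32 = (g - 8)*(g + 4)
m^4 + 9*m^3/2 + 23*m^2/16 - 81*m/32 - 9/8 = (m - 3/4)*(m + 1/2)*(m + 3/4)*(m + 4)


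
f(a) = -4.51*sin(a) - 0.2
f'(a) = -4.51*cos(a)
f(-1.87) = 4.11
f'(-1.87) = 1.33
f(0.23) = -1.23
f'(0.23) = -4.39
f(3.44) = 1.13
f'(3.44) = 4.31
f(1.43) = -4.67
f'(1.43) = -0.63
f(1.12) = -4.26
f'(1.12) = -1.96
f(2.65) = -2.33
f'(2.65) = 3.98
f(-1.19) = 3.99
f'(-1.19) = -1.68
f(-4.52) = -4.63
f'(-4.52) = 0.86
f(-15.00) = 2.73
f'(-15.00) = 3.43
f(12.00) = 2.22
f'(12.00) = -3.81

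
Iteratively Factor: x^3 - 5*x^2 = (x - 5)*(x^2) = x*(x - 5)*(x)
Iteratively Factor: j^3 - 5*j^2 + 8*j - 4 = (j - 2)*(j^2 - 3*j + 2) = (j - 2)^2*(j - 1)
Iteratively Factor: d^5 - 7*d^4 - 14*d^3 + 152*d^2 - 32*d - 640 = (d + 2)*(d^4 - 9*d^3 + 4*d^2 + 144*d - 320) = (d - 4)*(d + 2)*(d^3 - 5*d^2 - 16*d + 80) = (d - 4)*(d + 2)*(d + 4)*(d^2 - 9*d + 20) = (d - 4)^2*(d + 2)*(d + 4)*(d - 5)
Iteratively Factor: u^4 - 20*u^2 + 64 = (u - 2)*(u^3 + 2*u^2 - 16*u - 32) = (u - 4)*(u - 2)*(u^2 + 6*u + 8) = (u - 4)*(u - 2)*(u + 2)*(u + 4)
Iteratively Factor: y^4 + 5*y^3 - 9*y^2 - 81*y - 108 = (y - 4)*(y^3 + 9*y^2 + 27*y + 27) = (y - 4)*(y + 3)*(y^2 + 6*y + 9) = (y - 4)*(y + 3)^2*(y + 3)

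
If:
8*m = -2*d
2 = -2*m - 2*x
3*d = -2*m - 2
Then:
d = -4/5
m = 1/5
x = -6/5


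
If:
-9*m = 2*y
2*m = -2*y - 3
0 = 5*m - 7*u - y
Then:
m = 3/7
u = 57/98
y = -27/14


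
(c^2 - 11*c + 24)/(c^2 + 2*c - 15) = (c - 8)/(c + 5)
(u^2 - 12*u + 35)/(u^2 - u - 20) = (u - 7)/(u + 4)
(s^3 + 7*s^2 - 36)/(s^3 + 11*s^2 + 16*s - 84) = (s + 3)/(s + 7)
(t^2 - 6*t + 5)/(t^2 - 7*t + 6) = (t - 5)/(t - 6)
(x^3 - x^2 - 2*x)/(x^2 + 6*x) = (x^2 - x - 2)/(x + 6)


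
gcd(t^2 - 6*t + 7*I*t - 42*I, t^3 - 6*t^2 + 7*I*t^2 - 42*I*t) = t^2 + t*(-6 + 7*I) - 42*I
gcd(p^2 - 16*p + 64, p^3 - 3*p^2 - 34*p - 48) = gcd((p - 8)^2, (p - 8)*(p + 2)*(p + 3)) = p - 8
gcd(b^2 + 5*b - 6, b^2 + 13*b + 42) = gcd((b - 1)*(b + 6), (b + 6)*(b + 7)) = b + 6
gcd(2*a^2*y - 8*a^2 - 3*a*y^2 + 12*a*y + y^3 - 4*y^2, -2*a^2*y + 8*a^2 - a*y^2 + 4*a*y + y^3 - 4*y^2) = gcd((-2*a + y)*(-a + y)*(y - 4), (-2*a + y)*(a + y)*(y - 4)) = -2*a*y + 8*a + y^2 - 4*y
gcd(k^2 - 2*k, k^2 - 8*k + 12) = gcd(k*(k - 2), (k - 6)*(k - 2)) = k - 2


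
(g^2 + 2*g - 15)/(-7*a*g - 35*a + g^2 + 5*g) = (3 - g)/(7*a - g)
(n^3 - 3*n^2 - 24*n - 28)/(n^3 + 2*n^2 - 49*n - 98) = (n + 2)/(n + 7)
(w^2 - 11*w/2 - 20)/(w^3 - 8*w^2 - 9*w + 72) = (w + 5/2)/(w^2 - 9)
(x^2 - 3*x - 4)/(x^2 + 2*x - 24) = (x + 1)/(x + 6)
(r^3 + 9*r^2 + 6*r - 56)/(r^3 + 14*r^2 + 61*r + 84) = (r - 2)/(r + 3)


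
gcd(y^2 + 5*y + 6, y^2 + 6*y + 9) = y + 3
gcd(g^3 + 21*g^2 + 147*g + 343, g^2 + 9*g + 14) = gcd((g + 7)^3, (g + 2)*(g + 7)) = g + 7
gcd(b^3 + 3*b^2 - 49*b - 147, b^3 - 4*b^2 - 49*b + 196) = b^2 - 49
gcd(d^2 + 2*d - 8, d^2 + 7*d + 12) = d + 4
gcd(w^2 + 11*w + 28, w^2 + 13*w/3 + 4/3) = w + 4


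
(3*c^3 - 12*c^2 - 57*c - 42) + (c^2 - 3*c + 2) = 3*c^3 - 11*c^2 - 60*c - 40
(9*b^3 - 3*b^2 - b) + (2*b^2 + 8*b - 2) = 9*b^3 - b^2 + 7*b - 2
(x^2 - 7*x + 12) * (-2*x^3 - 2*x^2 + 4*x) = -2*x^5 + 12*x^4 - 6*x^3 - 52*x^2 + 48*x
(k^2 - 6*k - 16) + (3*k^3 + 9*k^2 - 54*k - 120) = 3*k^3 + 10*k^2 - 60*k - 136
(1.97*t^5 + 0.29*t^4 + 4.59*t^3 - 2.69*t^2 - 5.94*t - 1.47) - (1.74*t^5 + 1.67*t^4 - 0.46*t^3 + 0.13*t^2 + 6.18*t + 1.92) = 0.23*t^5 - 1.38*t^4 + 5.05*t^3 - 2.82*t^2 - 12.12*t - 3.39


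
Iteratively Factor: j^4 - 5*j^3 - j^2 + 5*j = (j - 1)*(j^3 - 4*j^2 - 5*j) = (j - 5)*(j - 1)*(j^2 + j) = j*(j - 5)*(j - 1)*(j + 1)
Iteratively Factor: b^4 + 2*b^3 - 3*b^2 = (b - 1)*(b^3 + 3*b^2) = b*(b - 1)*(b^2 + 3*b) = b^2*(b - 1)*(b + 3)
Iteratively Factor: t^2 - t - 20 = (t - 5)*(t + 4)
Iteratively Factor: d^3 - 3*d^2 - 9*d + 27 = (d - 3)*(d^2 - 9) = (d - 3)^2*(d + 3)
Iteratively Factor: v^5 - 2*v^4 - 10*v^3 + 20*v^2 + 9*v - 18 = (v - 1)*(v^4 - v^3 - 11*v^2 + 9*v + 18) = (v - 2)*(v - 1)*(v^3 + v^2 - 9*v - 9) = (v - 3)*(v - 2)*(v - 1)*(v^2 + 4*v + 3) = (v - 3)*(v - 2)*(v - 1)*(v + 3)*(v + 1)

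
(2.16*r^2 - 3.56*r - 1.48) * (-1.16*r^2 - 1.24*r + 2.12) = -2.5056*r^4 + 1.4512*r^3 + 10.7104*r^2 - 5.712*r - 3.1376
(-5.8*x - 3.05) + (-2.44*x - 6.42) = -8.24*x - 9.47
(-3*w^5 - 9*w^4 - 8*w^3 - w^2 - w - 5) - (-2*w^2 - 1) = -3*w^5 - 9*w^4 - 8*w^3 + w^2 - w - 4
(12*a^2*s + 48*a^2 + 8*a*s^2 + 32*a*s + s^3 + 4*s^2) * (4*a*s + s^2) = 48*a^3*s^2 + 192*a^3*s + 44*a^2*s^3 + 176*a^2*s^2 + 12*a*s^4 + 48*a*s^3 + s^5 + 4*s^4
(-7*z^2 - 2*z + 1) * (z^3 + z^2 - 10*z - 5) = -7*z^5 - 9*z^4 + 69*z^3 + 56*z^2 - 5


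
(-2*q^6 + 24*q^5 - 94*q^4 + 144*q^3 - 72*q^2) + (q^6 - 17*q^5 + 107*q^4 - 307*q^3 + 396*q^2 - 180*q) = -q^6 + 7*q^5 + 13*q^4 - 163*q^3 + 324*q^2 - 180*q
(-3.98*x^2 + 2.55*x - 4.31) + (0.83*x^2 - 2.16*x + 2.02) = -3.15*x^2 + 0.39*x - 2.29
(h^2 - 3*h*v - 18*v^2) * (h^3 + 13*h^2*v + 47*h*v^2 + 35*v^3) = h^5 + 10*h^4*v - 10*h^3*v^2 - 340*h^2*v^3 - 951*h*v^4 - 630*v^5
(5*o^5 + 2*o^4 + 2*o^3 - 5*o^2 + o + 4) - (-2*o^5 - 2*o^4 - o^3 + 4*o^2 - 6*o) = 7*o^5 + 4*o^4 + 3*o^3 - 9*o^2 + 7*o + 4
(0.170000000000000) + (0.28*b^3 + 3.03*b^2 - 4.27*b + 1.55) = 0.28*b^3 + 3.03*b^2 - 4.27*b + 1.72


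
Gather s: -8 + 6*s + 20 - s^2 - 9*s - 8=-s^2 - 3*s + 4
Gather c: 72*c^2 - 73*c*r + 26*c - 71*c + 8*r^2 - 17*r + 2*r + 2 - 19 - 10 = 72*c^2 + c*(-73*r - 45) + 8*r^2 - 15*r - 27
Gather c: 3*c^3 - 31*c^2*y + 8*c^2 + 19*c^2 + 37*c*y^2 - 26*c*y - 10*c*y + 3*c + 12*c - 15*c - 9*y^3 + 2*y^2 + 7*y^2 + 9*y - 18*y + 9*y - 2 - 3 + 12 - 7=3*c^3 + c^2*(27 - 31*y) + c*(37*y^2 - 36*y) - 9*y^3 + 9*y^2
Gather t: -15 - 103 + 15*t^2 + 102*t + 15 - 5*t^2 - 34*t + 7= 10*t^2 + 68*t - 96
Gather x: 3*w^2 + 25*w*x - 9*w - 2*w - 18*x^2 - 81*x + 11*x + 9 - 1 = 3*w^2 - 11*w - 18*x^2 + x*(25*w - 70) + 8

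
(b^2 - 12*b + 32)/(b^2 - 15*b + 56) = (b - 4)/(b - 7)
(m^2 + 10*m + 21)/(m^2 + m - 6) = (m + 7)/(m - 2)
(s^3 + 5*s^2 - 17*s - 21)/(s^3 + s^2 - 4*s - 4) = (s^2 + 4*s - 21)/(s^2 - 4)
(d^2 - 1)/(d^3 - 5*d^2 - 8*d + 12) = (d + 1)/(d^2 - 4*d - 12)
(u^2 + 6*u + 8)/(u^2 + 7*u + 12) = (u + 2)/(u + 3)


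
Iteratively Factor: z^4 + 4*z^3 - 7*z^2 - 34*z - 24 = (z + 2)*(z^3 + 2*z^2 - 11*z - 12) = (z + 1)*(z + 2)*(z^2 + z - 12) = (z - 3)*(z + 1)*(z + 2)*(z + 4)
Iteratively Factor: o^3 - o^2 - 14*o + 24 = (o + 4)*(o^2 - 5*o + 6) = (o - 3)*(o + 4)*(o - 2)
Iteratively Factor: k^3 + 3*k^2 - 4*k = (k - 1)*(k^2 + 4*k) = (k - 1)*(k + 4)*(k)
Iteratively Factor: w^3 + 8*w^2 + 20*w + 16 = (w + 4)*(w^2 + 4*w + 4) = (w + 2)*(w + 4)*(w + 2)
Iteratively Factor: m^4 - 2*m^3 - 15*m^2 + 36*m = (m - 3)*(m^3 + m^2 - 12*m) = (m - 3)^2*(m^2 + 4*m) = (m - 3)^2*(m + 4)*(m)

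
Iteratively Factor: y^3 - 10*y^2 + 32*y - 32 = (y - 2)*(y^2 - 8*y + 16) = (y - 4)*(y - 2)*(y - 4)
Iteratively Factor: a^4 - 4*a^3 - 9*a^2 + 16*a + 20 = (a + 2)*(a^3 - 6*a^2 + 3*a + 10) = (a - 2)*(a + 2)*(a^2 - 4*a - 5) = (a - 2)*(a + 1)*(a + 2)*(a - 5)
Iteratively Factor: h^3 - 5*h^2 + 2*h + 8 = (h - 4)*(h^2 - h - 2) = (h - 4)*(h + 1)*(h - 2)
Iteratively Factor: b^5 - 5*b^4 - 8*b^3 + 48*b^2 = (b)*(b^4 - 5*b^3 - 8*b^2 + 48*b) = b*(b - 4)*(b^3 - b^2 - 12*b) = b^2*(b - 4)*(b^2 - b - 12) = b^2*(b - 4)^2*(b + 3)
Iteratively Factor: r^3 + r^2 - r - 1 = (r - 1)*(r^2 + 2*r + 1) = (r - 1)*(r + 1)*(r + 1)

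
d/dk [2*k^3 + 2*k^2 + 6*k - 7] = 6*k^2 + 4*k + 6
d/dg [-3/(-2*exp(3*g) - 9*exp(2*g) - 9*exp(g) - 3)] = (-18*exp(2*g) - 54*exp(g) - 27)*exp(g)/(2*exp(3*g) + 9*exp(2*g) + 9*exp(g) + 3)^2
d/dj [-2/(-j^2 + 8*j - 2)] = 4*(4 - j)/(j^2 - 8*j + 2)^2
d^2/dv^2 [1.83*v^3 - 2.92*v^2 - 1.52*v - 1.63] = 10.98*v - 5.84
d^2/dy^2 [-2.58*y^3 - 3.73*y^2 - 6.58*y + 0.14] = -15.48*y - 7.46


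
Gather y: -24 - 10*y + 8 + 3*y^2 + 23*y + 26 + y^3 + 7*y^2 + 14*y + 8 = y^3 + 10*y^2 + 27*y + 18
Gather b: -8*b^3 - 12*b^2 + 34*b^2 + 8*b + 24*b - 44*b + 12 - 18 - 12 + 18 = -8*b^3 + 22*b^2 - 12*b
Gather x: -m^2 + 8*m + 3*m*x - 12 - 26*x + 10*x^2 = -m^2 + 8*m + 10*x^2 + x*(3*m - 26) - 12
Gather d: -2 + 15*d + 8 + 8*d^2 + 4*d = 8*d^2 + 19*d + 6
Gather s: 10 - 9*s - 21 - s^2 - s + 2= -s^2 - 10*s - 9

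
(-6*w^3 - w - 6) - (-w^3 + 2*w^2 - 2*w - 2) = -5*w^3 - 2*w^2 + w - 4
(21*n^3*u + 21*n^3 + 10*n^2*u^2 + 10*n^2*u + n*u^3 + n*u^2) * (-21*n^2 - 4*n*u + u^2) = -441*n^5*u - 441*n^5 - 294*n^4*u^2 - 294*n^4*u - 40*n^3*u^3 - 40*n^3*u^2 + 6*n^2*u^4 + 6*n^2*u^3 + n*u^5 + n*u^4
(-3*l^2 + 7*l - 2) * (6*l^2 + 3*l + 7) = -18*l^4 + 33*l^3 - 12*l^2 + 43*l - 14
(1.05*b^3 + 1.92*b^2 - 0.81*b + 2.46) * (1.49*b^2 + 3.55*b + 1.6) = 1.5645*b^5 + 6.5883*b^4 + 7.2891*b^3 + 3.8619*b^2 + 7.437*b + 3.936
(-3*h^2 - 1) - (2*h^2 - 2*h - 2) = -5*h^2 + 2*h + 1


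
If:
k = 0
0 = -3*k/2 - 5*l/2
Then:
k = 0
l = 0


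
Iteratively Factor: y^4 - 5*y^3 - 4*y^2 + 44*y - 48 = (y - 2)*(y^3 - 3*y^2 - 10*y + 24) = (y - 4)*(y - 2)*(y^2 + y - 6) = (y - 4)*(y - 2)*(y + 3)*(y - 2)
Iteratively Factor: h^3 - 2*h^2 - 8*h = (h + 2)*(h^2 - 4*h) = h*(h + 2)*(h - 4)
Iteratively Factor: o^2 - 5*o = (o)*(o - 5)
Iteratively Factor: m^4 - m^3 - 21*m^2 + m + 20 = (m - 1)*(m^3 - 21*m - 20) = (m - 1)*(m + 1)*(m^2 - m - 20) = (m - 1)*(m + 1)*(m + 4)*(m - 5)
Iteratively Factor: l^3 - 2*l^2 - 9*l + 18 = (l - 2)*(l^2 - 9) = (l - 3)*(l - 2)*(l + 3)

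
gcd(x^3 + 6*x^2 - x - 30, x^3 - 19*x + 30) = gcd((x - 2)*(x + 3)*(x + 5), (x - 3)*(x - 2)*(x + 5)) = x^2 + 3*x - 10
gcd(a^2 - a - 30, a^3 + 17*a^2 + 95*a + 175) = a + 5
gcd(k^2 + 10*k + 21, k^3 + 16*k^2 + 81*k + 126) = k^2 + 10*k + 21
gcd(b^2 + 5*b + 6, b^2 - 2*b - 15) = b + 3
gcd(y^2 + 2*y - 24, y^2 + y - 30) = y + 6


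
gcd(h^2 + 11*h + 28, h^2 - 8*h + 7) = 1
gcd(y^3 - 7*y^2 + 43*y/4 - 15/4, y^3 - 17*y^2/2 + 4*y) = y - 1/2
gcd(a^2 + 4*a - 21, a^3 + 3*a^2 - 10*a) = 1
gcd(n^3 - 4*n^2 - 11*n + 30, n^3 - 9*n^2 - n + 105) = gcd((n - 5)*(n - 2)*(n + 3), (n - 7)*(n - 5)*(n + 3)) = n^2 - 2*n - 15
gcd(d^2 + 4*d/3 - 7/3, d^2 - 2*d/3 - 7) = d + 7/3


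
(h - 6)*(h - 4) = h^2 - 10*h + 24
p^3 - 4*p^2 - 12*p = p*(p - 6)*(p + 2)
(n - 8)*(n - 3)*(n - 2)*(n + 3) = n^4 - 10*n^3 + 7*n^2 + 90*n - 144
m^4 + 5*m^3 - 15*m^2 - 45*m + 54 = (m - 3)*(m - 1)*(m + 3)*(m + 6)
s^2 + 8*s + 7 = (s + 1)*(s + 7)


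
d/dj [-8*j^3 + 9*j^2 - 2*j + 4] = -24*j^2 + 18*j - 2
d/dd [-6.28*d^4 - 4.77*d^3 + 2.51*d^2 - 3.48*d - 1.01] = -25.12*d^3 - 14.31*d^2 + 5.02*d - 3.48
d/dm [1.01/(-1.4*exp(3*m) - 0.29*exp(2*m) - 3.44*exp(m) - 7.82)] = (4.242*exp(2*m) + 0.5858*exp(m) + 3.4744)*exp(m)/(1.4*exp(3*m) + 0.29*exp(2*m) + 3.44*exp(m) + 7.82)^2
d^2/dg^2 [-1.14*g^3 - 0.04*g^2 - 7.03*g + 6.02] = -6.84*g - 0.08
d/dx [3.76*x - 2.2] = 3.76000000000000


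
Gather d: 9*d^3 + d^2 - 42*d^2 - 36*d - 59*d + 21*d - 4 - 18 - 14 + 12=9*d^3 - 41*d^2 - 74*d - 24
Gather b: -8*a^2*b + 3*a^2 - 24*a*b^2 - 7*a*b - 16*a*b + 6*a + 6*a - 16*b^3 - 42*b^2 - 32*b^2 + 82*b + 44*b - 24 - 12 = 3*a^2 + 12*a - 16*b^3 + b^2*(-24*a - 74) + b*(-8*a^2 - 23*a + 126) - 36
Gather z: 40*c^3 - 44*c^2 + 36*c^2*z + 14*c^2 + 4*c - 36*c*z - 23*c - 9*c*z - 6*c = 40*c^3 - 30*c^2 - 25*c + z*(36*c^2 - 45*c)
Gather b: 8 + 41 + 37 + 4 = 90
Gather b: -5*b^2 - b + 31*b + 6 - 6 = -5*b^2 + 30*b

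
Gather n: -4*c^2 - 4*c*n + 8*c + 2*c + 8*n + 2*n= -4*c^2 + 10*c + n*(10 - 4*c)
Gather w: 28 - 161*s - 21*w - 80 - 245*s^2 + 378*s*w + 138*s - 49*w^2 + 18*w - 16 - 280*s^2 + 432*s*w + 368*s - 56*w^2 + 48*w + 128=-525*s^2 + 345*s - 105*w^2 + w*(810*s + 45) + 60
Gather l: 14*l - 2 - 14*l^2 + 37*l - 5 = -14*l^2 + 51*l - 7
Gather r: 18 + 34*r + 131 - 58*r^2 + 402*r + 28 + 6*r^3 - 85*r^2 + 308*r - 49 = 6*r^3 - 143*r^2 + 744*r + 128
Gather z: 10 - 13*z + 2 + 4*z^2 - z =4*z^2 - 14*z + 12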